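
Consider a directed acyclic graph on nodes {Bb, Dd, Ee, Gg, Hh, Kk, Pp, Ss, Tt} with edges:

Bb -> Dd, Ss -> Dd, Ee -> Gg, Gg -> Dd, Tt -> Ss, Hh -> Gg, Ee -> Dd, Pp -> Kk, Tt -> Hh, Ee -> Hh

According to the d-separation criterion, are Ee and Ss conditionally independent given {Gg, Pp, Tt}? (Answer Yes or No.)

Yes

There are 6 undirected paths between Ee and Ss; checking each against the conditioning set {Gg, Pp, Tt}:
Path 1: Ee → Dd ← Gg ← Hh ← Tt → Ss
  Dd is a collider here and neither Dd nor any of its descendants is conditioned on, so the collider stays closed — the path is blocked at Dd.
Path 2: Ee → Dd ← Ss
  Dd is a collider here and neither Dd nor any of its descendants is conditioned on, so the collider stays closed — the path is blocked at Dd.
Path 3: Ee → Gg → Dd ← Ss
  Gg is a chain here and Gg is conditioned on, so the path is blocked at Gg.
Path 4: Ee → Gg ← Hh ← Tt → Ss
  Tt is a fork here and Tt is conditioned on, so the path is blocked at Tt.
Path 5: Ee → Hh ← Tt → Ss
  Tt is a fork here and Tt is conditioned on, so the path is blocked at Tt.
Path 6: Ee → Hh → Gg → Dd ← Ss
  Gg is a chain here and Gg is conditioned on, so the path is blocked at Gg.
Every path is blocked, so Ee and Ss are d-separated given {Gg, Pp, Tt}.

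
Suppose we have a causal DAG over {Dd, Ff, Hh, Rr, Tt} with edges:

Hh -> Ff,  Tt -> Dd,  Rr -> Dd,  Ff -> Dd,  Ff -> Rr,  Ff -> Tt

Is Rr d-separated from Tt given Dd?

There are 4 undirected paths between Rr and Tt; checking each against the conditioning set {Dd}:
Path 1: Rr → Dd ← Tt
  Dd is a collider and Dd is conditioned on, which opens it — no node blocks this path, so it is active.
Path 2: Rr → Dd ← Ff → Tt
  Dd is a collider and Dd is conditioned on, which opens it; Ff is a fork and Ff is not conditioned on — no node blocks this path, so it is active.
Path 3: Rr ← Ff → Dd ← Tt
  Ff is a fork and Ff is not conditioned on; Dd is a collider and Dd is conditioned on, which opens it — no node blocks this path, so it is active.
Path 4: Rr ← Ff → Tt
  Ff is a fork and Ff is not conditioned on — no node blocks this path, so it is active.
Because an active path exists, Rr and Tt are not d-separated.

No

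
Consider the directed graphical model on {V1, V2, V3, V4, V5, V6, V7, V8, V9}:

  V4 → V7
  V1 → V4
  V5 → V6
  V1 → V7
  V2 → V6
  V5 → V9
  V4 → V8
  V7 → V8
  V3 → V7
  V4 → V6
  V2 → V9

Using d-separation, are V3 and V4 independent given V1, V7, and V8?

No

We examine all 3 paths between V3 and V4:
  1. V3 → V7 ← V1 → V4 — V7:collider[open]; V1:fork[blocks] ⇒ blocked
  2. V3 → V7 → V8 ← V4 — V7:chain[blocks]; V8:collider[open] ⇒ blocked
  3. V3 → V7 ← V4 — V7:collider[open] ⇒ active
Because an active path exists, V3 and V4 are not d-separated.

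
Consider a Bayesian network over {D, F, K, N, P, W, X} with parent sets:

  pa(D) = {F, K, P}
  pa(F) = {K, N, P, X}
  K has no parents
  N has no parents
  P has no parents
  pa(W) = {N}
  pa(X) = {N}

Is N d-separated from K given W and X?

Yes — N and K are d-separated given {W, X}.

There are 6 undirected paths between N and K; checking each against the conditioning set {W, X}:
Path 1: N → F → D ← K
  D is a collider here and neither D nor any of its descendants is conditioned on, so the collider stays closed — the path is blocked at D.
Path 2: N → F ← K
  F is a collider here and neither F nor any of its descendants is conditioned on, so the collider stays closed — the path is blocked at F.
Path 3: N → F ← P → D ← K
  F is a collider here and neither F nor any of its descendants is conditioned on, so the collider stays closed — the path is blocked at F.
Path 4: N → X → F → D ← K
  X is a chain here and X is conditioned on, so the path is blocked at X.
Path 5: N → X → F ← K
  X is a chain here and X is conditioned on, so the path is blocked at X.
Path 6: N → X → F ← P → D ← K
  X is a chain here and X is conditioned on, so the path is blocked at X.
Since every path is blocked, d-separation holds.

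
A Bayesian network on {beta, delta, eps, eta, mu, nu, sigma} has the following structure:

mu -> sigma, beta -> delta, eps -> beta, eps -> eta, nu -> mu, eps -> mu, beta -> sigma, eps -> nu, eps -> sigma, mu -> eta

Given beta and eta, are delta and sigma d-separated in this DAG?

Enumerating the 5 paths from delta to sigma and testing each for blocking by {beta, eta}:
Path 1: delta ← beta ← eps → nu → mu → sigma
  beta is a chain here and beta is conditioned on, so the path is blocked at beta.
Path 2: delta ← beta ← eps → eta ← mu → sigma
  beta is a chain here and beta is conditioned on, so the path is blocked at beta.
Path 3: delta ← beta ← eps → mu → sigma
  beta is a chain here and beta is conditioned on, so the path is blocked at beta.
Path 4: delta ← beta ← eps → sigma
  beta is a chain here and beta is conditioned on, so the path is blocked at beta.
Path 5: delta ← beta → sigma
  beta is a fork here and beta is conditioned on, so the path is blocked at beta.
Every path is blocked, so delta and sigma are d-separated given {beta, eta}.

Yes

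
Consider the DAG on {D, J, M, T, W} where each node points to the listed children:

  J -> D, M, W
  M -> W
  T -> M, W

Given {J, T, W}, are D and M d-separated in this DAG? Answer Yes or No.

Yes

There are 3 undirected paths between D and M; checking each against the conditioning set {J, T, W}:
Path 1: D ← J → W ← M
  J is a fork here and J is conditioned on, so the path is blocked at J.
Path 2: D ← J → W ← T → M
  J is a fork here and J is conditioned on, so the path is blocked at J.
Path 3: D ← J → M
  J is a fork here and J is conditioned on, so the path is blocked at J.
Every path is blocked, so D and M are d-separated given {J, T, W}.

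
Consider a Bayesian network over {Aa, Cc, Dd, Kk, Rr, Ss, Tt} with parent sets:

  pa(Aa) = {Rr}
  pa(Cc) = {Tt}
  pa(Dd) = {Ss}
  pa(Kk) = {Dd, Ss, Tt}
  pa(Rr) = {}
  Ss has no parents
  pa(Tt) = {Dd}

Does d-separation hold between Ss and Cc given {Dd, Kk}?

There are 4 undirected paths between Ss and Cc; checking each against the conditioning set {Dd, Kk}:
  1. Ss → Dd → Tt → Cc — Dd:chain[blocks]; Tt:chain[open] ⇒ blocked
  2. Ss → Dd → Kk ← Tt → Cc — Dd:chain[blocks]; Kk:collider[open]; Tt:fork[open] ⇒ blocked
  3. Ss → Kk ← Tt → Cc — Kk:collider[open]; Tt:fork[open] ⇒ active
  4. Ss → Kk ← Dd → Tt → Cc — Kk:collider[open]; Dd:fork[blocks]; Tt:chain[open] ⇒ blocked
Since the path Ss → Kk ← Tt → Cc is active, Ss and Cc are not d-separated given {Dd, Kk}.

No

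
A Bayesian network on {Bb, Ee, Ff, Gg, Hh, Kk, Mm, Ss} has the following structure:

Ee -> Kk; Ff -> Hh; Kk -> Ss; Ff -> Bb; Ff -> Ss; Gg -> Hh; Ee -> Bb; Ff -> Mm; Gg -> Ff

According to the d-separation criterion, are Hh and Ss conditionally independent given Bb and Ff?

Yes — Hh and Ss are d-separated given {Bb, Ff}.

Enumerating the 4 paths from Hh to Ss and testing each for blocking by {Bb, Ff}:
Path 1: Hh ← Gg → Ff → Ss
  Ff is a chain here and Ff is conditioned on, so the path is blocked at Ff.
Path 2: Hh ← Gg → Ff → Bb ← Ee → Kk → Ss
  Ff is a chain here and Ff is conditioned on, so the path is blocked at Ff.
Path 3: Hh ← Ff → Ss
  Ff is a fork here and Ff is conditioned on, so the path is blocked at Ff.
Path 4: Hh ← Ff → Bb ← Ee → Kk → Ss
  Ff is a fork here and Ff is conditioned on, so the path is blocked at Ff.
Since every path is blocked, d-separation holds.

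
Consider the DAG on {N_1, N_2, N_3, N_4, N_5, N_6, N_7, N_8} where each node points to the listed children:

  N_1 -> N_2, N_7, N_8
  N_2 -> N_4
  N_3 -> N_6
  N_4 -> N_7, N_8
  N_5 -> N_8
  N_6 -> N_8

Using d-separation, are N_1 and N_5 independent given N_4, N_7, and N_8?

There are 3 undirected paths between N_1 and N_5; checking each against the conditioning set {N_4, N_7, N_8}:
Path 1: N_1 → N_8 ← N_5
  N_8 is a collider and N_8 is conditioned on, which opens it — no node blocks this path, so it is active.
Path 2: N_1 → N_2 → N_4 → N_8 ← N_5
  N_4 is a chain here and N_4 is conditioned on, so the path is blocked at N_4.
Path 3: N_1 → N_7 ← N_4 → N_8 ← N_5
  N_4 is a fork here and N_4 is conditioned on, so the path is blocked at N_4.
Since the path N_1 → N_8 ← N_5 is active, N_1 and N_5 are not d-separated given {N_4, N_7, N_8}.

No — N_1 and N_5 are not d-separated given {N_4, N_7, N_8}.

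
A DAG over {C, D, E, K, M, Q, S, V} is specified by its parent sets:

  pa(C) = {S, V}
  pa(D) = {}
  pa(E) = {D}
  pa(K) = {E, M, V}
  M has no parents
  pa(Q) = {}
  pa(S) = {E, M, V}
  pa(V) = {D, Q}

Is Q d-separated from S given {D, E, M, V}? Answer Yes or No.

We examine all 6 paths between Q and S:
  1. Q → V → K ← M → S — V:chain[blocks]; K:collider[blocks]; M:fork[blocks] ⇒ blocked
  2. Q → V → K ← E → S — V:chain[blocks]; K:collider[blocks]; E:fork[blocks] ⇒ blocked
  3. Q → V ← D → E → K ← M → S — V:collider[open]; D:fork[blocks]; E:chain[blocks]; K:collider[blocks]; M:fork[blocks] ⇒ blocked
  4. Q → V ← D → E → S — V:collider[open]; D:fork[blocks]; E:chain[blocks] ⇒ blocked
  5. Q → V → C ← S — V:chain[blocks]; C:collider[blocks] ⇒ blocked
  6. Q → V → S — V:chain[blocks] ⇒ blocked
All paths are blocked; Q ⊥ S | {D, E, M, V} holds.

Yes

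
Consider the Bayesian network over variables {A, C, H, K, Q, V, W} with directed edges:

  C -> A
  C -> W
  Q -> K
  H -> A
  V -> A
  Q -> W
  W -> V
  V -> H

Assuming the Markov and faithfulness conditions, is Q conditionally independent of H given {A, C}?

No

There are 4 undirected paths between Q and H; checking each against the conditioning set {A, C}:
  1. Q → W ← C → A ← V → H — W:collider[open]; C:fork[blocks]; A:collider[open]; V:fork[open] ⇒ blocked
  2. Q → W ← C → A ← H — W:collider[open]; C:fork[blocks]; A:collider[open] ⇒ blocked
  3. Q → W → V → A ← H — W:chain[open]; V:chain[open]; A:collider[open] ⇒ active
  4. Q → W → V → H — W:chain[open]; V:chain[open] ⇒ active
Since the path Q → W → V → A ← H is active, Q and H are not d-separated given {A, C}.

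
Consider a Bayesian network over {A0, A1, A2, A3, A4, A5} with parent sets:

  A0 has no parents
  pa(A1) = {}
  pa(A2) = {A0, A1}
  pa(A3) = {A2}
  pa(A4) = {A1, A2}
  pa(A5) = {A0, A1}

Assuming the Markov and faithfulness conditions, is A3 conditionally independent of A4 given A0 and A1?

Enumerating the 3 paths from A3 to A4 and testing each for blocking by {A0, A1}:
Path 1: A3 ← A2 ← A0 → A5 ← A1 → A4
  A0 is a fork here and A0 is conditioned on, so the path is blocked at A0.
Path 2: A3 ← A2 ← A1 → A4
  A1 is a fork here and A1 is conditioned on, so the path is blocked at A1.
Path 3: A3 ← A2 → A4
  A2 is a fork and A2 is not conditioned on — no node blocks this path, so it is active.
Because an active path exists, A3 and A4 are not d-separated.

No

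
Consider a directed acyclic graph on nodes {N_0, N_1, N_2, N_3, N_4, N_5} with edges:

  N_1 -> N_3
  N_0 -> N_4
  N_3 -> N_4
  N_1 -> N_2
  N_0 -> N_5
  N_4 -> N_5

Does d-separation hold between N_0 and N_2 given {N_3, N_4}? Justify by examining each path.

2 paths connect N_0 and N_2; each must be blocked for d-separation to hold:
Path 1: N_0 → N_5 ← N_4 ← N_3 ← N_1 → N_2
  N_5 is a collider here and neither N_5 nor any of its descendants is conditioned on, so the collider stays closed — the path is blocked at N_5.
Path 2: N_0 → N_4 ← N_3 ← N_1 → N_2
  N_3 is a chain here and N_3 is conditioned on, so the path is blocked at N_3.
Every path is blocked, so N_0 and N_2 are d-separated given {N_3, N_4}.

Yes — N_0 and N_2 are d-separated given {N_3, N_4}.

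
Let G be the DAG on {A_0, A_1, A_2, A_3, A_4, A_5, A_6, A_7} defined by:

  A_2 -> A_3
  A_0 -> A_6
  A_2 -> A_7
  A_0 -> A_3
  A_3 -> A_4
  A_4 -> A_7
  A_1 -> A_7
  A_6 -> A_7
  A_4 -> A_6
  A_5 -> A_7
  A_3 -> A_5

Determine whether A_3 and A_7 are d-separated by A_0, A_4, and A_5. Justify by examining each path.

We examine all 6 paths between A_3 and A_7:
Path 1: A_3 ← A_2 → A_7
  A_2 is a fork and A_2 is not conditioned on — no node blocks this path, so it is active.
Path 2: A_3 ← A_0 → A_6 → A_7
  A_0 is a fork here and A_0 is conditioned on, so the path is blocked at A_0.
Path 3: A_3 ← A_0 → A_6 ← A_4 → A_7
  A_0 is a fork here and A_0 is conditioned on, so the path is blocked at A_0.
Path 4: A_3 → A_5 → A_7
  A_5 is a chain here and A_5 is conditioned on, so the path is blocked at A_5.
Path 5: A_3 → A_4 → A_7
  A_4 is a chain here and A_4 is conditioned on, so the path is blocked at A_4.
Path 6: A_3 → A_4 → A_6 → A_7
  A_4 is a chain here and A_4 is conditioned on, so the path is blocked at A_4.
At least one path is unblocked, so d-separation fails.

No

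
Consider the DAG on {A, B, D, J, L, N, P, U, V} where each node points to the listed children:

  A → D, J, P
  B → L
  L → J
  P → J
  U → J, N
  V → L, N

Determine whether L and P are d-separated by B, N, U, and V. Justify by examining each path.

Yes

There are 4 undirected paths between L and P; checking each against the conditioning set {B, N, U, V}:
Path 1: L ← V → N ← U → J ← P
  V is a fork here and V is conditioned on, so the path is blocked at V.
Path 2: L ← V → N ← U → J ← A → P
  V is a fork here and V is conditioned on, so the path is blocked at V.
Path 3: L → J ← P
  J is a collider here and neither J nor any of its descendants is conditioned on, so the collider stays closed — the path is blocked at J.
Path 4: L → J ← A → P
  J is a collider here and neither J nor any of its descendants is conditioned on, so the collider stays closed — the path is blocked at J.
Since every path is blocked, d-separation holds.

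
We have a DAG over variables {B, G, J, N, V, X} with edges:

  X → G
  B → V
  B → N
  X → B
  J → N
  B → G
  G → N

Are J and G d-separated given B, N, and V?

No — J and G are not d-separated given {B, N, V}.

We examine all 3 paths between J and G:
  1. J → N ← G — N:collider[open] ⇒ active
  2. J → N ← B → G — N:collider[open]; B:fork[blocks] ⇒ blocked
  3. J → N ← B ← X → G — N:collider[open]; B:chain[blocks]; X:fork[open] ⇒ blocked
Because an active path exists, J and G are not d-separated.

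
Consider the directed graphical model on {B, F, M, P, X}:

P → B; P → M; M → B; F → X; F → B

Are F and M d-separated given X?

We examine all 2 paths between F and M:
Path 1: F → B ← M
  B is a collider here and neither B nor any of its descendants is conditioned on, so the collider stays closed — the path is blocked at B.
Path 2: F → B ← P → M
  B is a collider here and neither B nor any of its descendants is conditioned on, so the collider stays closed — the path is blocked at B.
Since every path is blocked, d-separation holds.

Yes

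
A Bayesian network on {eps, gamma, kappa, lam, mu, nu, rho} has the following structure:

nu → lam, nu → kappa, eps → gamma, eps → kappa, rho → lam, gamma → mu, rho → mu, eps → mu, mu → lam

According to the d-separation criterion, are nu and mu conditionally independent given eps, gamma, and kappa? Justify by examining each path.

There are 4 undirected paths between nu and mu; checking each against the conditioning set {eps, gamma, kappa}:
  1. nu → lam ← mu — lam:collider[blocks] ⇒ blocked
  2. nu → lam ← rho → mu — lam:collider[blocks]; rho:fork[open] ⇒ blocked
  3. nu → kappa ← eps → mu — kappa:collider[open]; eps:fork[blocks] ⇒ blocked
  4. nu → kappa ← eps → gamma → mu — kappa:collider[open]; eps:fork[blocks]; gamma:chain[blocks] ⇒ blocked
Every path is blocked, so nu and mu are d-separated given {eps, gamma, kappa}.

Yes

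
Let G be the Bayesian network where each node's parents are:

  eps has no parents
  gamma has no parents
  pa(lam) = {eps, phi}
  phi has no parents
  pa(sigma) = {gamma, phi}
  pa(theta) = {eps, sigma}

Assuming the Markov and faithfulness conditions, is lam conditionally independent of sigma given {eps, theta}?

2 paths connect lam and sigma; each must be blocked for d-separation to hold:
Path 1: lam ← eps → theta ← sigma
  eps is a fork here and eps is conditioned on, so the path is blocked at eps.
Path 2: lam ← phi → sigma
  phi is a fork and phi is not conditioned on — no node blocks this path, so it is active.
Because an active path exists, lam and sigma are not d-separated.

No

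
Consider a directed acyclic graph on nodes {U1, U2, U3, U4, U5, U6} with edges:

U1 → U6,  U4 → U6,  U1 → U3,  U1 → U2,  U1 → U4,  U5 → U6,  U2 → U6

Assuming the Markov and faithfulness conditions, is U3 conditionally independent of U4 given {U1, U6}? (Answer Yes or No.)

Yes — U3 and U4 are d-separated given {U1, U6}.

There are 3 undirected paths between U3 and U4; checking each against the conditioning set {U1, U6}:
  1. U3 ← U1 → U6 ← U4 — U1:fork[blocks]; U6:collider[open] ⇒ blocked
  2. U3 ← U1 → U2 → U6 ← U4 — U1:fork[blocks]; U2:chain[open]; U6:collider[open] ⇒ blocked
  3. U3 ← U1 → U4 — U1:fork[blocks] ⇒ blocked
Every path is blocked, so U3 and U4 are d-separated given {U1, U6}.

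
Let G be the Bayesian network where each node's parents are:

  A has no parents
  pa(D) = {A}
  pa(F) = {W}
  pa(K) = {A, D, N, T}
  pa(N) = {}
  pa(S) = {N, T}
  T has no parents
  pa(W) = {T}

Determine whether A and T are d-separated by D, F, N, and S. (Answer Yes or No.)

We examine all 4 paths between A and T:
Path 1: A → K ← N → S ← T
  K is a collider here and neither K nor any of its descendants is conditioned on, so the collider stays closed — the path is blocked at K.
Path 2: A → K ← T
  K is a collider here and neither K nor any of its descendants is conditioned on, so the collider stays closed — the path is blocked at K.
Path 3: A → D → K ← N → S ← T
  D is a chain here and D is conditioned on, so the path is blocked at D.
Path 4: A → D → K ← T
  D is a chain here and D is conditioned on, so the path is blocked at D.
Every path is blocked, so A and T are d-separated given {D, F, N, S}.

Yes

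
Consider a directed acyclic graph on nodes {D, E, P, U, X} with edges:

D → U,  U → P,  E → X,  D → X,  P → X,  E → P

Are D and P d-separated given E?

There are 3 undirected paths between D and P; checking each against the conditioning set {E}:
  1. D → X ← E → P — X:collider[blocks]; E:fork[blocks] ⇒ blocked
  2. D → X ← P — X:collider[blocks] ⇒ blocked
  3. D → U → P — U:chain[open] ⇒ active
At least one path is unblocked, so d-separation fails.

No — D and P are not d-separated given {E}.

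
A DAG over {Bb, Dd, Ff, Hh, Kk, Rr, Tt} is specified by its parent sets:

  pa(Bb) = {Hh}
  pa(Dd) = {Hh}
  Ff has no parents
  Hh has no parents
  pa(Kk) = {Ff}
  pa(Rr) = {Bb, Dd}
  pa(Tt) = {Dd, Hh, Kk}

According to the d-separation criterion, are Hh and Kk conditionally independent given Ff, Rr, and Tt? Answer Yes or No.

There are 3 undirected paths between Hh and Kk; checking each against the conditioning set {Ff, Rr, Tt}:
Path 1: Hh → Tt ← Kk
  Tt is a collider and Tt is conditioned on, which opens it — no node blocks this path, so it is active.
Path 2: Hh → Bb → Rr ← Dd → Tt ← Kk
  Bb is a chain and Bb is not conditioned on; Rr is a collider and Rr is conditioned on, which opens it; Dd is a fork and Dd is not conditioned on; Tt is a collider and Tt is conditioned on, which opens it — no node blocks this path, so it is active.
Path 3: Hh → Dd → Tt ← Kk
  Dd is a chain and Dd is not conditioned on; Tt is a collider and Tt is conditioned on, which opens it — no node blocks this path, so it is active.
Since the path Hh → Tt ← Kk is active, Hh and Kk are not d-separated given {Ff, Rr, Tt}.

No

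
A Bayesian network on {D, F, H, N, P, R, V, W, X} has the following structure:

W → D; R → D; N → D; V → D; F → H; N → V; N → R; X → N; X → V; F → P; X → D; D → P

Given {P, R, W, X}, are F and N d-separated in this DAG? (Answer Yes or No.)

We examine all 6 paths between F and N:
Path 1: F → P ← D ← X → N
  X is a fork here and X is conditioned on, so the path is blocked at X.
Path 2: F → P ← D ← X → V ← N
  X is a fork here and X is conditioned on, so the path is blocked at X.
Path 3: F → P ← D ← N
  P is a collider and P is conditioned on, which opens it; D is a chain and D is not conditioned on — no node blocks this path, so it is active.
Path 4: F → P ← D ← R ← N
  R is a chain here and R is conditioned on, so the path is blocked at R.
Path 5: F → P ← D ← V ← X → N
  X is a fork here and X is conditioned on, so the path is blocked at X.
Path 6: F → P ← D ← V ← N
  P is a collider and P is conditioned on, which opens it; D is a chain and D is not conditioned on; V is a chain and V is not conditioned on — no node blocks this path, so it is active.
At least one path is unblocked, so d-separation fails.

No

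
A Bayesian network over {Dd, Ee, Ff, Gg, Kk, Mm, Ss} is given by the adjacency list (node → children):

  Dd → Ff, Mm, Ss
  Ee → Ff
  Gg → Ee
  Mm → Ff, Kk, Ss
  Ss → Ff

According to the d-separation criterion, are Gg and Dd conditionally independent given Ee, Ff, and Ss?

Yes

There are 5 undirected paths between Gg and Dd; checking each against the conditioning set {Ee, Ff, Ss}:
  1. Gg → Ee → Ff ← Dd — Ee:chain[blocks]; Ff:collider[open] ⇒ blocked
  2. Gg → Ee → Ff ← Ss ← Dd — Ee:chain[blocks]; Ff:collider[open]; Ss:chain[blocks] ⇒ blocked
  3. Gg → Ee → Ff ← Ss ← Mm ← Dd — Ee:chain[blocks]; Ff:collider[open]; Ss:chain[blocks]; Mm:chain[open] ⇒ blocked
  4. Gg → Ee → Ff ← Mm ← Dd — Ee:chain[blocks]; Ff:collider[open]; Mm:chain[open] ⇒ blocked
  5. Gg → Ee → Ff ← Mm → Ss ← Dd — Ee:chain[blocks]; Ff:collider[open]; Mm:fork[open]; Ss:collider[open] ⇒ blocked
Every path is blocked, so Gg and Dd are d-separated given {Ee, Ff, Ss}.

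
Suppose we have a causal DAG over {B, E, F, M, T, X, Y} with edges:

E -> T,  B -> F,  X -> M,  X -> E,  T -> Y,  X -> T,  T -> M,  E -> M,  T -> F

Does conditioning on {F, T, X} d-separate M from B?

We examine all 5 paths between M and B:
Path 1: M ← E → T → F ← B
  T is a chain here and T is conditioned on, so the path is blocked at T.
Path 2: M ← E ← X → T → F ← B
  X is a fork here and X is conditioned on, so the path is blocked at X.
Path 3: M ← T → F ← B
  T is a fork here and T is conditioned on, so the path is blocked at T.
Path 4: M ← X → E → T → F ← B
  X is a fork here and X is conditioned on, so the path is blocked at X.
Path 5: M ← X → T → F ← B
  X is a fork here and X is conditioned on, so the path is blocked at X.
All paths are blocked; M ⊥ B | {F, T, X} holds.

Yes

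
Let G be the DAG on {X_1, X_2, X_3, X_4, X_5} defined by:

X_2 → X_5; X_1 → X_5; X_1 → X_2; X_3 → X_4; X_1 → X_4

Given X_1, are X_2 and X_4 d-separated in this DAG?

Enumerating the 2 paths from X_2 to X_4 and testing each for blocking by {X_1}:
Path 1: X_2 → X_5 ← X_1 → X_4
  X_5 is a collider here and neither X_5 nor any of its descendants is conditioned on, so the collider stays closed — the path is blocked at X_5.
Path 2: X_2 ← X_1 → X_4
  X_1 is a fork here and X_1 is conditioned on, so the path is blocked at X_1.
Every path is blocked, so X_2 and X_4 are d-separated given {X_1}.

Yes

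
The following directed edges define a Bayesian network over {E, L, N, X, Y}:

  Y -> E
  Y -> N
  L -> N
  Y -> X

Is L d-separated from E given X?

Yes

Only one path connects L and E:
Path 1: L → N ← Y → E
  N is a collider here and neither N nor any of its descendants is conditioned on, so the collider stays closed — the path is blocked at N.
All paths are blocked; L ⊥ E | {X} holds.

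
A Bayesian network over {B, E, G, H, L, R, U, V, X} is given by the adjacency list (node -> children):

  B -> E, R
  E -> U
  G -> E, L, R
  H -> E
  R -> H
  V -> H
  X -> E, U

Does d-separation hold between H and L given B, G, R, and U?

Yes

There are 4 undirected paths between H and L; checking each against the conditioning set {B, G, R, U}:
  1. H → E ← B → R ← G → L — E:collider[open]; B:fork[blocks]; R:collider[open]; G:fork[blocks] ⇒ blocked
  2. H → E ← G → L — E:collider[open]; G:fork[blocks] ⇒ blocked
  3. H ← R ← B → E ← G → L — R:chain[blocks]; B:fork[blocks]; E:collider[open]; G:fork[blocks] ⇒ blocked
  4. H ← R ← G → L — R:chain[blocks]; G:fork[blocks] ⇒ blocked
Every path is blocked, so H and L are d-separated given {B, G, R, U}.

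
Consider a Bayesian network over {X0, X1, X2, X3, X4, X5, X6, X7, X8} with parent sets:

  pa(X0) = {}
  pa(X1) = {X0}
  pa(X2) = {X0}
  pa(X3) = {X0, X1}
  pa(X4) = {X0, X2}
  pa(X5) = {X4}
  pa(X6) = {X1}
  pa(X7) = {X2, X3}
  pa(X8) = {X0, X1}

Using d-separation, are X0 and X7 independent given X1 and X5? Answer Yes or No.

No — X0 and X7 are not d-separated given {X1, X5}.

We examine all 5 paths between X0 and X7:
  1. X0 → X2 → X7 — X2:chain[open] ⇒ active
  2. X0 → X4 ← X2 → X7 — X4:collider[open]; X2:fork[open] ⇒ active
  3. X0 → X1 → X3 → X7 — X1:chain[blocks]; X3:chain[open] ⇒ blocked
  4. X0 → X8 ← X1 → X3 → X7 — X8:collider[blocks]; X1:fork[blocks]; X3:chain[open] ⇒ blocked
  5. X0 → X3 → X7 — X3:chain[open] ⇒ active
Since the path X0 → X2 → X7 is active, X0 and X7 are not d-separated given {X1, X5}.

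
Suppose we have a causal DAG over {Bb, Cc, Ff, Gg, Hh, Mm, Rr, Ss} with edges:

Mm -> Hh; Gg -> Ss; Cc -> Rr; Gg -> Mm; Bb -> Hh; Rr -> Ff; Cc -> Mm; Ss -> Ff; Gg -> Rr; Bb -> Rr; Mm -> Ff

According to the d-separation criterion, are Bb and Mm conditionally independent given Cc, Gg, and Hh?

No

Enumerating the 6 paths from Bb to Mm and testing each for blocking by {Cc, Gg, Hh}:
  1. Bb → Rr ← Gg → Ss → Ff ← Mm — Rr:collider[blocks]; Gg:fork[blocks]; Ss:chain[open]; Ff:collider[blocks] ⇒ blocked
  2. Bb → Rr ← Gg → Mm — Rr:collider[blocks]; Gg:fork[blocks] ⇒ blocked
  3. Bb → Rr → Ff ← Ss ← Gg → Mm — Rr:chain[open]; Ff:collider[blocks]; Ss:chain[open]; Gg:fork[blocks] ⇒ blocked
  4. Bb → Rr → Ff ← Mm — Rr:chain[open]; Ff:collider[blocks] ⇒ blocked
  5. Bb → Rr ← Cc → Mm — Rr:collider[blocks]; Cc:fork[blocks] ⇒ blocked
  6. Bb → Hh ← Mm — Hh:collider[open] ⇒ active
Since the path Bb → Hh ← Mm is active, Bb and Mm are not d-separated given {Cc, Gg, Hh}.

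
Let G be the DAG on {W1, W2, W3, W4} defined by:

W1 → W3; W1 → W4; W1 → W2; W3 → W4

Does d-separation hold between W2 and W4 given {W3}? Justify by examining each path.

Enumerating the 2 paths from W2 to W4 and testing each for blocking by {W3}:
  1. W2 ← W1 → W3 → W4 — W1:fork[open]; W3:chain[blocks] ⇒ blocked
  2. W2 ← W1 → W4 — W1:fork[open] ⇒ active
Because an active path exists, W2 and W4 are not d-separated.

No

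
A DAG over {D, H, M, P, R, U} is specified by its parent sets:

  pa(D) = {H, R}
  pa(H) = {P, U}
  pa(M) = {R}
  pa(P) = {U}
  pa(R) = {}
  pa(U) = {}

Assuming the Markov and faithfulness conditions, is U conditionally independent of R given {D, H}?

2 paths connect U and R; each must be blocked for d-separation to hold:
Path 1: U → P → H → D ← R
  H is a chain here and H is conditioned on, so the path is blocked at H.
Path 2: U → H → D ← R
  H is a chain here and H is conditioned on, so the path is blocked at H.
Since every path is blocked, d-separation holds.

Yes — U and R are d-separated given {D, H}.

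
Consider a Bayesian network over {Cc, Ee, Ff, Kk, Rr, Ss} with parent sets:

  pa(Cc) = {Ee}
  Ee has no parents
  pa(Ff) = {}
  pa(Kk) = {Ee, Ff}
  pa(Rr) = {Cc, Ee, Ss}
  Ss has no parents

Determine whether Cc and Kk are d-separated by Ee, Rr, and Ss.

Yes

We examine all 2 paths between Cc and Kk:
Path 1: Cc → Rr ← Ee → Kk
  Ee is a fork here and Ee is conditioned on, so the path is blocked at Ee.
Path 2: Cc ← Ee → Kk
  Ee is a fork here and Ee is conditioned on, so the path is blocked at Ee.
Every path is blocked, so Cc and Kk are d-separated given {Ee, Rr, Ss}.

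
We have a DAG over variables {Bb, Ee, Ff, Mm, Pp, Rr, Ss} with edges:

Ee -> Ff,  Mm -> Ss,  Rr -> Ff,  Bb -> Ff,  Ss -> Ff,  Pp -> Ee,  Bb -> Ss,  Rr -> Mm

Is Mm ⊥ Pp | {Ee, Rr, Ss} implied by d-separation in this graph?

Yes — Mm and Pp are d-separated given {Ee, Rr, Ss}.

We examine all 3 paths between Mm and Pp:
Path 1: Mm → Ss ← Bb → Ff ← Ee ← Pp
  Ff is a collider here and neither Ff nor any of its descendants is conditioned on, so the collider stays closed — the path is blocked at Ff.
Path 2: Mm → Ss → Ff ← Ee ← Pp
  Ss is a chain here and Ss is conditioned on, so the path is blocked at Ss.
Path 3: Mm ← Rr → Ff ← Ee ← Pp
  Rr is a fork here and Rr is conditioned on, so the path is blocked at Rr.
Every path is blocked, so Mm and Pp are d-separated given {Ee, Rr, Ss}.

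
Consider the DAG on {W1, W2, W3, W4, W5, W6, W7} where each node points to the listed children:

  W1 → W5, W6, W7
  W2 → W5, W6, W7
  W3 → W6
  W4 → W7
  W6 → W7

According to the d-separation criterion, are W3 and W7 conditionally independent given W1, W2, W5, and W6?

Yes — W3 and W7 are d-separated given {W1, W2, W5, W6}.

There are 5 undirected paths between W3 and W7; checking each against the conditioning set {W1, W2, W5, W6}:
Path 1: W3 → W6 ← W2 → W5 ← W1 → W7
  W2 is a fork here and W2 is conditioned on, so the path is blocked at W2.
Path 2: W3 → W6 ← W2 → W7
  W2 is a fork here and W2 is conditioned on, so the path is blocked at W2.
Path 3: W3 → W6 ← W1 → W5 ← W2 → W7
  W1 is a fork here and W1 is conditioned on, so the path is blocked at W1.
Path 4: W3 → W6 ← W1 → W7
  W1 is a fork here and W1 is conditioned on, so the path is blocked at W1.
Path 5: W3 → W6 → W7
  W6 is a chain here and W6 is conditioned on, so the path is blocked at W6.
Since every path is blocked, d-separation holds.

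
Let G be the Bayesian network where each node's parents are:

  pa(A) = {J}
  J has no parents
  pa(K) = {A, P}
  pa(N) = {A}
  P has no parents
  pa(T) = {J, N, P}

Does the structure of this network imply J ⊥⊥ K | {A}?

Yes — J and K are d-separated given {A}.

There are 4 undirected paths between J and K; checking each against the conditioning set {A}:
Path 1: J → T ← P → K
  T is a collider here and neither T nor any of its descendants is conditioned on, so the collider stays closed — the path is blocked at T.
Path 2: J → T ← N ← A → K
  T is a collider here and neither T nor any of its descendants is conditioned on, so the collider stays closed — the path is blocked at T.
Path 3: J → A → K
  A is a chain here and A is conditioned on, so the path is blocked at A.
Path 4: J → A → N → T ← P → K
  A is a chain here and A is conditioned on, so the path is blocked at A.
Every path is blocked, so J and K are d-separated given {A}.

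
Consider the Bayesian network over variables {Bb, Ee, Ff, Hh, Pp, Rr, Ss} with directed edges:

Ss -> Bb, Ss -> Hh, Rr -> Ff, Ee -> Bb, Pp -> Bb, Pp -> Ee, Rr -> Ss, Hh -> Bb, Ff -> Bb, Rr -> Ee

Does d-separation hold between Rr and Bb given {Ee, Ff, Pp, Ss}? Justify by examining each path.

Yes

There are 5 undirected paths between Rr and Bb; checking each against the conditioning set {Ee, Ff, Pp, Ss}:
Path 1: Rr → Ff → Bb
  Ff is a chain here and Ff is conditioned on, so the path is blocked at Ff.
Path 2: Rr → Ee → Bb
  Ee is a chain here and Ee is conditioned on, so the path is blocked at Ee.
Path 3: Rr → Ee ← Pp → Bb
  Pp is a fork here and Pp is conditioned on, so the path is blocked at Pp.
Path 4: Rr → Ss → Bb
  Ss is a chain here and Ss is conditioned on, so the path is blocked at Ss.
Path 5: Rr → Ss → Hh → Bb
  Ss is a chain here and Ss is conditioned on, so the path is blocked at Ss.
Every path is blocked, so Rr and Bb are d-separated given {Ee, Ff, Pp, Ss}.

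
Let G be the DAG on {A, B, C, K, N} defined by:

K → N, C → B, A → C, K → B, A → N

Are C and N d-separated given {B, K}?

We examine all 2 paths between C and N:
Path 1: C ← A → N
  A is a fork and A is not conditioned on — no node blocks this path, so it is active.
Path 2: C → B ← K → N
  K is a fork here and K is conditioned on, so the path is blocked at K.
Since the path C ← A → N is active, C and N are not d-separated given {B, K}.

No — C and N are not d-separated given {B, K}.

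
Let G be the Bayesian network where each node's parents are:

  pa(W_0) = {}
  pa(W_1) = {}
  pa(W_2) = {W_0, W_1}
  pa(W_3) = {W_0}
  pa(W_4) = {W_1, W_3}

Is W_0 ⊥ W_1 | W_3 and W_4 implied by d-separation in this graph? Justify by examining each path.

Yes

Enumerating the 2 paths from W_0 to W_1 and testing each for blocking by {W_3, W_4}:
Path 1: W_0 → W_3 → W_4 ← W_1
  W_3 is a chain here and W_3 is conditioned on, so the path is blocked at W_3.
Path 2: W_0 → W_2 ← W_1
  W_2 is a collider here and neither W_2 nor any of its descendants is conditioned on, so the collider stays closed — the path is blocked at W_2.
Every path is blocked, so W_0 and W_1 are d-separated given {W_3, W_4}.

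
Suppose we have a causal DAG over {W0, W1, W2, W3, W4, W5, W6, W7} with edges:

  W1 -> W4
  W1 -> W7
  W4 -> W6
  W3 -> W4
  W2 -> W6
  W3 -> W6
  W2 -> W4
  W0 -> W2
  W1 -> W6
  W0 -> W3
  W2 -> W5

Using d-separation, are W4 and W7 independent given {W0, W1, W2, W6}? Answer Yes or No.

There are 6 undirected paths between W4 and W7; checking each against the conditioning set {W0, W1, W2, W6}:
Path 1: W4 ← W1 → W7
  W1 is a fork here and W1 is conditioned on, so the path is blocked at W1.
Path 2: W4 ← W2 ← W0 → W3 → W6 ← W1 → W7
  W2 is a chain here and W2 is conditioned on, so the path is blocked at W2.
Path 3: W4 ← W2 → W6 ← W1 → W7
  W2 is a fork here and W2 is conditioned on, so the path is blocked at W2.
Path 4: W4 → W6 ← W1 → W7
  W1 is a fork here and W1 is conditioned on, so the path is blocked at W1.
Path 5: W4 ← W3 ← W0 → W2 → W6 ← W1 → W7
  W0 is a fork here and W0 is conditioned on, so the path is blocked at W0.
Path 6: W4 ← W3 → W6 ← W1 → W7
  W1 is a fork here and W1 is conditioned on, so the path is blocked at W1.
Every path is blocked, so W4 and W7 are d-separated given {W0, W1, W2, W6}.

Yes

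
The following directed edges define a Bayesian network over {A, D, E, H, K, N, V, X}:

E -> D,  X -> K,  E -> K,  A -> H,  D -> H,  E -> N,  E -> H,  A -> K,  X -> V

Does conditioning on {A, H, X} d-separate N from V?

Enumerating the 3 paths from N to V and testing each for blocking by {A, H, X}:
Path 1: N ← E → K ← X → V
  K is a collider here and neither K nor any of its descendants is conditioned on, so the collider stays closed — the path is blocked at K.
Path 2: N ← E → D → H ← A → K ← X → V
  A is a fork here and A is conditioned on, so the path is blocked at A.
Path 3: N ← E → H ← A → K ← X → V
  A is a fork here and A is conditioned on, so the path is blocked at A.
Every path is blocked, so N and V are d-separated given {A, H, X}.

Yes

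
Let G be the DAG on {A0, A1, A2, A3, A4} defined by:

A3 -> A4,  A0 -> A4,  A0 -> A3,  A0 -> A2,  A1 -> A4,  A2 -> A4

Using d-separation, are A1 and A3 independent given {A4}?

No

There are 3 undirected paths between A1 and A3; checking each against the conditioning set {A4}:
Path 1: A1 → A4 ← A3
  A4 is a collider and A4 is conditioned on, which opens it — no node blocks this path, so it is active.
Path 2: A1 → A4 ← A0 → A3
  A4 is a collider and A4 is conditioned on, which opens it; A0 is a fork and A0 is not conditioned on — no node blocks this path, so it is active.
Path 3: A1 → A4 ← A2 ← A0 → A3
  A4 is a collider and A4 is conditioned on, which opens it; A2 is a chain and A2 is not conditioned on; A0 is a fork and A0 is not conditioned on — no node blocks this path, so it is active.
At least one path is unblocked, so d-separation fails.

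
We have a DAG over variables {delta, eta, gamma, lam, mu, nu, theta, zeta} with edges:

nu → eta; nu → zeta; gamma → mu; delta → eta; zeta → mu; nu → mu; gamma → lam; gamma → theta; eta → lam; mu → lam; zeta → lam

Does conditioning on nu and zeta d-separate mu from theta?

No — mu and theta are not d-separated given {nu, zeta}.

6 paths connect mu and theta; each must be blocked for d-separation to hold:
Path 1: mu ← nu → eta → lam ← gamma → theta
  nu is a fork here and nu is conditioned on, so the path is blocked at nu.
Path 2: mu ← nu → zeta → lam ← gamma → theta
  nu is a fork here and nu is conditioned on, so the path is blocked at nu.
Path 3: mu ← gamma → theta
  gamma is a fork and gamma is not conditioned on — no node blocks this path, so it is active.
Path 4: mu → lam ← gamma → theta
  lam is a collider here and neither lam nor any of its descendants is conditioned on, so the collider stays closed — the path is blocked at lam.
Path 5: mu ← zeta ← nu → eta → lam ← gamma → theta
  zeta is a chain here and zeta is conditioned on, so the path is blocked at zeta.
Path 6: mu ← zeta → lam ← gamma → theta
  zeta is a fork here and zeta is conditioned on, so the path is blocked at zeta.
Because an active path exists, mu and theta are not d-separated.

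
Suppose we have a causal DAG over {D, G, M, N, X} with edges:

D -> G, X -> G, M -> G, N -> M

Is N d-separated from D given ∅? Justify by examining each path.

Yes

The only undirected path from N to D is:
Path 1: N → M → G ← D
  G is a collider here and neither G nor any of its descendants is conditioned on, so the collider stays closed — the path is blocked at G.
All paths are blocked; N ⊥ D | ∅ holds.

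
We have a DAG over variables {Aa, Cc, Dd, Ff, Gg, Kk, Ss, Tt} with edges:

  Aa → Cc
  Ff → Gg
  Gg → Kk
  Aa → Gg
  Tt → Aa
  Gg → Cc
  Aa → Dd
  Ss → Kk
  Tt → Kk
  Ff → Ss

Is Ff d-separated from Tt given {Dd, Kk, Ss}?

No

6 paths connect Ff and Tt; each must be blocked for d-separation to hold:
Path 1: Ff → Ss → Kk ← Tt
  Ss is a chain here and Ss is conditioned on, so the path is blocked at Ss.
Path 2: Ff → Ss → Kk ← Gg → Cc ← Aa ← Tt
  Ss is a chain here and Ss is conditioned on, so the path is blocked at Ss.
Path 3: Ff → Ss → Kk ← Gg ← Aa ← Tt
  Ss is a chain here and Ss is conditioned on, so the path is blocked at Ss.
Path 4: Ff → Gg → Kk ← Tt
  Gg is a chain and Gg is not conditioned on; Kk is a collider and Kk is conditioned on, which opens it — no node blocks this path, so it is active.
Path 5: Ff → Gg → Cc ← Aa ← Tt
  Cc is a collider here and neither Cc nor any of its descendants is conditioned on, so the collider stays closed — the path is blocked at Cc.
Path 6: Ff → Gg ← Aa ← Tt
  Gg is a collider and its descendant Kk is conditioned on, which opens it; Aa is a chain and Aa is not conditioned on — no node blocks this path, so it is active.
At least one path is unblocked, so d-separation fails.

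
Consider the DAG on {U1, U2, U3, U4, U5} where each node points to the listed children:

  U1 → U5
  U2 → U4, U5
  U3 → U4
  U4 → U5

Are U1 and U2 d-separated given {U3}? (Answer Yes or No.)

Yes

We examine all 2 paths between U1 and U2:
Path 1: U1 → U5 ← U4 ← U2
  U5 is a collider here and neither U5 nor any of its descendants is conditioned on, so the collider stays closed — the path is blocked at U5.
Path 2: U1 → U5 ← U2
  U5 is a collider here and neither U5 nor any of its descendants is conditioned on, so the collider stays closed — the path is blocked at U5.
Every path is blocked, so U1 and U2 are d-separated given {U3}.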